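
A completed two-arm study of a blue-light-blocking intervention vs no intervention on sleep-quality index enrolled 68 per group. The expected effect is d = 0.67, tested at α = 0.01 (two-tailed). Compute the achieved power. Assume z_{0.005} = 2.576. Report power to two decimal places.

For two equal groups, power = Φ(d·√(n/2) − z_{α/2}).
d·√(n/2) = 0.67 × √(68/2) = 0.67 × 5.831 = 3.907.
z_β = 3.907 − 2.576 = 1.331.
Power = Φ(1.331) = 0.908.

power ≈ 0.91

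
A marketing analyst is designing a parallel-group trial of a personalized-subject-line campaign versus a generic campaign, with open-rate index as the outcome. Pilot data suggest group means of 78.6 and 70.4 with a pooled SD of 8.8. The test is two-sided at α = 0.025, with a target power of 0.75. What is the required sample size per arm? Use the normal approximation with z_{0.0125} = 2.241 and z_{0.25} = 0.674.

n = 20 per group

Cohen's d = |M₁ − M₂| / SD_pooled = |78.6 − 70.4| / 8.8 = 8.2 / 8.8 = 0.932.
For two independent groups with equal n: n = 2·((z_{α/2} + z_β) / d)².
z_{α/2} + z_β = 2.241 + 0.674 = 2.915.
n = 2 × (2.915 / 0.932)² = 2 × 3.128² = 2 × 9.78 = 19.6.
Round up to the next whole participant.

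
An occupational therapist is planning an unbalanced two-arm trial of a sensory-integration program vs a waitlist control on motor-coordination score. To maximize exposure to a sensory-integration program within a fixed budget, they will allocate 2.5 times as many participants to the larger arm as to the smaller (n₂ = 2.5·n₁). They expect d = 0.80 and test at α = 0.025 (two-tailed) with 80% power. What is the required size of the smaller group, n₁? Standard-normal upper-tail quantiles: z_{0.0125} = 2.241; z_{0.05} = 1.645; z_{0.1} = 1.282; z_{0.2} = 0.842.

With allocation ratio k = n₂/n₁ = 2.5, Var(x̄₁−x̄₂) = σ²(1/n₁ + 1/(k·n₁)) = σ²·(k+1)/(k·n₁).
So n₁ = (1 + 1/k)·((z_{α/2} + z_β)/d)² = 1.400 × (3.083/0.80)².
n₁ = 1.400 × 14.85 = 20.8.
Round up: n₁ = 21, giving n₂ = ⌈2.5 × 21⌉ = ⌈52.5⌉ = 53.

n₁ = 21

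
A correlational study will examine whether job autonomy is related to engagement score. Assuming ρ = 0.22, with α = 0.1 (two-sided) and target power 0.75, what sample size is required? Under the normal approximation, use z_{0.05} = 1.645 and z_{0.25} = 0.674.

n = 111

Fisher's z: C = ½·ln((1+r)/(1−r)) = ½·ln(1.5641) = 0.2237.
n = ((z_{α/2} + z_β)/C)² + 3.
(1.645 + 0.674) / 0.2237 = 2.319 / 0.2237 = 10.367.
n = 10.367² + 3 = 107.47 + 3 = 110.5.
Round up.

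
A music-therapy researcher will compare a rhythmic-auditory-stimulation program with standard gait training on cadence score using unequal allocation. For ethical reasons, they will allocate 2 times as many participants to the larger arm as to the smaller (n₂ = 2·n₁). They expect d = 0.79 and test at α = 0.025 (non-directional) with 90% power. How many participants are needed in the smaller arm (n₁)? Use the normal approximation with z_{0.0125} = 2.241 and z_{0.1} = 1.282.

n₁ = 30

With allocation ratio k = n₂/n₁ = 2, Var(x̄₁−x̄₂) = σ²(1/n₁ + 1/(k·n₁)) = σ²·(k+1)/(k·n₁).
So n₁ = (1 + 1/k)·((z_{α/2} + z_β)/d)² = 1.500 × (3.523/0.79)².
n₁ = 1.500 × 19.89 = 29.8.
Round up: n₁ = 30, giving n₂ = 2 × 30 = 60.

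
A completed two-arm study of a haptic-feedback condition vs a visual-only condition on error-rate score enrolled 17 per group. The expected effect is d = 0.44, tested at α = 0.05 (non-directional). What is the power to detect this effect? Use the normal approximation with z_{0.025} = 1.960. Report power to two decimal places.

power ≈ 0.25

For two equal groups, power = Φ(d·√(n/2) − z_{α/2}).
d·√(n/2) = 0.44 × √(17/2) = 0.44 × 2.915 = 1.283.
z_β = 1.283 − 1.960 = -0.677.
Power = Φ(-0.677) = 0.249.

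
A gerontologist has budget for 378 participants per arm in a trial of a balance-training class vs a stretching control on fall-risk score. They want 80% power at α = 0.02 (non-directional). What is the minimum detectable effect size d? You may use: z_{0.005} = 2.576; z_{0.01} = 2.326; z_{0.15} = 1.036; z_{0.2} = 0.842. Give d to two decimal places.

d_min ≈ 0.23

For two independent groups of n = 378 each: d_min = (z_{α/2} + z_β)·√(2/n).
z-sum = 2.326 + 0.842 = 3.168.
d_min = 3.168 × √(2/378) = 3.168 × 0.0727 = 0.230.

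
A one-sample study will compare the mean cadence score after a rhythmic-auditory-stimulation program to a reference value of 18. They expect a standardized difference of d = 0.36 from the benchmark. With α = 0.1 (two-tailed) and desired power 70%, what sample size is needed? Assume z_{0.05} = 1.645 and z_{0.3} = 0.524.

For a one-sample test: n = ((z_{α/2} + z_β) / d)².
z_{α/2} + z_β = 1.645 + 0.524 = 2.169.
n = (2.169 / 0.36)² = 6.025² = 36.30.
Round up.

n = 37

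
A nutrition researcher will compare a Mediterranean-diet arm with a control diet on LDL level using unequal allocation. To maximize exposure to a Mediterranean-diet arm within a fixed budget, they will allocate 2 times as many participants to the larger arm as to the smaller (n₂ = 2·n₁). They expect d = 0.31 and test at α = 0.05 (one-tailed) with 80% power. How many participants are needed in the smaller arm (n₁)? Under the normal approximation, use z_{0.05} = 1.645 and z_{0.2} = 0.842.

With allocation ratio k = n₂/n₁ = 2, Var(x̄₁−x̄₂) = σ²(1/n₁ + 1/(k·n₁)) = σ²·(k+1)/(k·n₁).
So n₁ = (1 + 1/k)·((z_{α} + z_β)/d)² = 1.500 × (2.487/0.31)².
n₁ = 1.500 × 64.36 = 96.5.
Round up: n₁ = 97, giving n₂ = 2 × 97 = 194.

n₁ = 97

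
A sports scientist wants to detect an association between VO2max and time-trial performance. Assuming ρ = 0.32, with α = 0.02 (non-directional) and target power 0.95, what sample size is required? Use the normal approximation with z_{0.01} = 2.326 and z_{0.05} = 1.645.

Fisher's z: C = ½·ln((1+r)/(1−r)) = ½·ln(1.9412) = 0.3316.
n = ((z_{α/2} + z_β)/C)² + 3.
(2.326 + 1.645) / 0.3316 = 3.971 / 0.3316 = 11.975.
n = 11.975² + 3 = 143.41 + 3 = 146.4.
Round up.

n = 147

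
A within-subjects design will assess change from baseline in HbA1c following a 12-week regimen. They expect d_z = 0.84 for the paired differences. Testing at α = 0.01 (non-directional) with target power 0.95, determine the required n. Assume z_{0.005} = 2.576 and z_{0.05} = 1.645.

n = 26 pairs

For a paired (one-sample on differences) test: n = ((z_{α/2} + z_β) / d)².
z_{α/2} + z_β = 2.576 + 1.645 = 4.221.
n = (4.221 / 0.84)² = 5.025² = 25.25.
Round up.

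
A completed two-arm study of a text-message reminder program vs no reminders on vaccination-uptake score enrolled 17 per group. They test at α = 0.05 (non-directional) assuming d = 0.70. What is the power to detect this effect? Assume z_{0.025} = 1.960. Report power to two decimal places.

power ≈ 0.53

For two equal groups, power = Φ(d·√(n/2) − z_{α/2}).
d·√(n/2) = 0.70 × √(17/2) = 0.70 × 2.915 = 2.041.
z_β = 2.041 − 1.960 = 0.081.
Power = Φ(0.081) = 0.532.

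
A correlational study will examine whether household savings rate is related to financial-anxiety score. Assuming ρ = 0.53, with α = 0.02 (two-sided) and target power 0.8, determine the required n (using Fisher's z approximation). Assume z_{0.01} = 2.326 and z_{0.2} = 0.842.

n = 32

Fisher's z: C = ½·ln((1+r)/(1−r)) = ½·ln(3.2553) = 0.5901.
n = ((z_{α/2} + z_β)/C)² + 3.
(2.326 + 0.842) / 0.5901 = 3.168 / 0.5901 = 5.369.
n = 5.369² + 3 = 28.82 + 3 = 31.8.
Round up.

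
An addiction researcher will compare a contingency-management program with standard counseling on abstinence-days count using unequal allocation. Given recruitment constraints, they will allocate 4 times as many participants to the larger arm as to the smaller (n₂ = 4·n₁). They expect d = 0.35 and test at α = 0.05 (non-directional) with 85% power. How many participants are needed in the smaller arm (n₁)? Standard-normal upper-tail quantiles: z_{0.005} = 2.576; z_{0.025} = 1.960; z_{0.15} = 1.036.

With allocation ratio k = n₂/n₁ = 4, Var(x̄₁−x̄₂) = σ²(1/n₁ + 1/(k·n₁)) = σ²·(k+1)/(k·n₁).
So n₁ = (1 + 1/k)·((z_{α/2} + z_β)/d)² = 1.250 × (2.996/0.35)².
n₁ = 1.250 × 73.27 = 91.6.
Round up: n₁ = 92, giving n₂ = 4 × 92 = 368.

n₁ = 92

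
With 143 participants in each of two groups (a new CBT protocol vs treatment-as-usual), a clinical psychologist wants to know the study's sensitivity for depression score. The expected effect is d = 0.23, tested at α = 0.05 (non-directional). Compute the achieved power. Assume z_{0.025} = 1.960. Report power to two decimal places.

power ≈ 0.49

For two equal groups, power = Φ(d·√(n/2) − z_{α/2}).
d·√(n/2) = 0.23 × √(143/2) = 0.23 × 8.456 = 1.945.
z_β = 1.945 − 1.960 = -0.015.
Power = Φ(-0.015) = 0.494.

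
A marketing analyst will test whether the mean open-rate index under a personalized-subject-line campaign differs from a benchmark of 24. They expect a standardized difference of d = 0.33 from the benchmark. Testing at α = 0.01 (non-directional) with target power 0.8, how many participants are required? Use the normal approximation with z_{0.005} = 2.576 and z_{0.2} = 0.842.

For a one-sample test: n = ((z_{α/2} + z_β) / d)².
z_{α/2} + z_β = 2.576 + 0.842 = 3.418.
n = (3.418 / 0.33)² = 10.358² = 107.28.
Round up.

n = 108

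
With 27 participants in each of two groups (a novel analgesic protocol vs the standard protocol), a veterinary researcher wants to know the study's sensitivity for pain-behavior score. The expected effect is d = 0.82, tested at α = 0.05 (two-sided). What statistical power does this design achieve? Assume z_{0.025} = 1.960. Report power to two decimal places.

power ≈ 0.85

For two equal groups, power = Φ(d·√(n/2) − z_{α/2}).
d·√(n/2) = 0.82 × √(27/2) = 0.82 × 3.674 = 3.013.
z_β = 3.013 − 1.960 = 1.053.
Power = Φ(1.053) = 0.854.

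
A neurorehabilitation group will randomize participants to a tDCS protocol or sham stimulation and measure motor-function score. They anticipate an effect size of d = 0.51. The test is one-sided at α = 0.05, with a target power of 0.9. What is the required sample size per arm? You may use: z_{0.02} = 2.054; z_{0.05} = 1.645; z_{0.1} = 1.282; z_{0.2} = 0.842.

For two independent groups with equal n: n = 2·((z_{α} + z_β) / d)².
z_{α} + z_β = 1.645 + 1.282 = 2.927.
n = 2 × (2.927 / 0.51)² = 2 × 5.739² = 2 × 32.94 = 65.9.
Round up to the next whole participant.

n = 66 per group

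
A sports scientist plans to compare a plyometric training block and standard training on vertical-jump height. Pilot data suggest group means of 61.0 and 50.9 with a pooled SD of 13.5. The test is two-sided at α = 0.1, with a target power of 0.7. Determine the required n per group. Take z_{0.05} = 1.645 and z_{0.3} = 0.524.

n = 17 per group

Cohen's d = |M₁ − M₂| / SD_pooled = |61.0 − 50.9| / 13.5 = 10.1 / 13.5 = 0.748.
For two independent groups with equal n: n = 2·((z_{α/2} + z_β) / d)².
z_{α/2} + z_β = 1.645 + 0.524 = 2.169.
n = 2 × (2.169 / 0.748)² = 2 × 2.900² = 2 × 8.41 = 16.8.
Round up to the next whole participant.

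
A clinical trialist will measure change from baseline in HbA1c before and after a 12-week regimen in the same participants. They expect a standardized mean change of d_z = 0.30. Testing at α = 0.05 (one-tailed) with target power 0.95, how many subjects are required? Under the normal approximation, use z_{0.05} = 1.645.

For a paired (one-sample on differences) test: n = ((z_{α} + z_β) / d)².
z_{α} + z_β = 1.645 + 1.645 = 3.290.
n = (3.290 / 0.30)² = 10.967² = 120.27.
Round up.

n = 121 pairs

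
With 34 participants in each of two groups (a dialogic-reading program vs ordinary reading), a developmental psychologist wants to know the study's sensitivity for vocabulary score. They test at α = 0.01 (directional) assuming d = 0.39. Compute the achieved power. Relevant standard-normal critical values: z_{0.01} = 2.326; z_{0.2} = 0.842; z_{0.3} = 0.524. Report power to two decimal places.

power ≈ 0.24

For two equal groups, power = Φ(d·√(n/2) − z_{α}).
d·√(n/2) = 0.39 × √(34/2) = 0.39 × 4.123 = 1.608.
z_β = 1.608 − 2.326 = -0.718.
Power = Φ(-0.718) = 0.236.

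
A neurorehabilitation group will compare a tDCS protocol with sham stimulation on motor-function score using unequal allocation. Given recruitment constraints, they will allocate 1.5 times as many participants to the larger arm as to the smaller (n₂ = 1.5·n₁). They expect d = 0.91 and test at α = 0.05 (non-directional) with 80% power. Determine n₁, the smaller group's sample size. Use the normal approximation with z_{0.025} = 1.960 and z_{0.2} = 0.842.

With allocation ratio k = n₂/n₁ = 1.5, Var(x̄₁−x̄₂) = σ²(1/n₁ + 1/(k·n₁)) = σ²·(k+1)/(k·n₁).
So n₁ = (1 + 1/k)·((z_{α/2} + z_β)/d)² = 1.667 × (2.802/0.91)².
n₁ = 1.667 × 9.48 = 15.8.
Round up: n₁ = 16, giving n₂ = 1.5 × 16 = 24.

n₁ = 16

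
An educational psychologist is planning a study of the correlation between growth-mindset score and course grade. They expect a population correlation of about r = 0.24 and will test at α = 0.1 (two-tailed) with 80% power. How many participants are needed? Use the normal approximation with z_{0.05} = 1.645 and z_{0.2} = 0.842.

n = 107

Fisher's z: C = ½·ln((1+r)/(1−r)) = ½·ln(1.6316) = 0.2448.
n = ((z_{α/2} + z_β)/C)² + 3.
(1.645 + 0.842) / 0.2448 = 2.487 / 0.2448 = 10.159.
n = 10.159² + 3 = 103.21 + 3 = 106.2.
Round up.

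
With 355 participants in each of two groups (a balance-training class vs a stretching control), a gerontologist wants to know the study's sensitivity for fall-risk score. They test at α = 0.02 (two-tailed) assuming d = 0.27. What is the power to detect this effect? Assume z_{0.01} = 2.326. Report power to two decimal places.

For two equal groups, power = Φ(d·√(n/2) − z_{α/2}).
d·√(n/2) = 0.27 × √(355/2) = 0.27 × 13.323 = 3.597.
z_β = 3.597 − 2.326 = 1.271.
Power = Φ(1.271) = 0.898.

power ≈ 0.90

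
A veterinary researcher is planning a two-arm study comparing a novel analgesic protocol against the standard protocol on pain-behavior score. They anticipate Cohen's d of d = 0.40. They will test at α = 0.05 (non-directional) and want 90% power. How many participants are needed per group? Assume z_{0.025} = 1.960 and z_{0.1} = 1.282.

For two independent groups with equal n: n = 2·((z_{α/2} + z_β) / d)².
z_{α/2} + z_β = 1.960 + 1.282 = 3.242.
n = 2 × (3.242 / 0.40)² = 2 × 8.105² = 2 × 65.69 = 131.4.
Round up to the next whole participant.

n = 132 per group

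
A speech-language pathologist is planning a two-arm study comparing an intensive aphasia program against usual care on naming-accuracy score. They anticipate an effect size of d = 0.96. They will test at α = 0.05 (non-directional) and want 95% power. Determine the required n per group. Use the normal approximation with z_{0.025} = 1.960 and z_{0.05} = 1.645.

n = 29 per group

For two independent groups with equal n: n = 2·((z_{α/2} + z_β) / d)².
z_{α/2} + z_β = 1.960 + 1.645 = 3.605.
n = 2 × (3.605 / 0.96)² = 2 × 3.755² = 2 × 14.10 = 28.2.
Round up to the next whole participant.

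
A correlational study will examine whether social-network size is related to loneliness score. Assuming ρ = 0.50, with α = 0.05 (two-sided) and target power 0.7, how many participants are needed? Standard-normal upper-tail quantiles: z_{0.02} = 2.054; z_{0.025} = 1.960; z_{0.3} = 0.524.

Fisher's z: C = ½·ln((1+r)/(1−r)) = ½·ln(3.0000) = 0.5493.
n = ((z_{α/2} + z_β)/C)² + 3.
(1.960 + 0.524) / 0.5493 = 2.484 / 0.5493 = 4.522.
n = 4.522² + 3 = 20.45 + 3 = 23.4.
Round up.

n = 24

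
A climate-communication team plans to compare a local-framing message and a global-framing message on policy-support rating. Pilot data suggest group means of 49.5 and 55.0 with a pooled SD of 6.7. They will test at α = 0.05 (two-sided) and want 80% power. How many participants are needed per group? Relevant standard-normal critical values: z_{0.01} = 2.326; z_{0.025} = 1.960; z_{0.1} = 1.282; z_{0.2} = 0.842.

Cohen's d = |M₁ − M₂| / SD_pooled = |49.5 − 55.0| / 6.7 = 5.5 / 6.7 = 0.821.
For two independent groups with equal n: n = 2·((z_{α/2} + z_β) / d)².
z_{α/2} + z_β = 1.960 + 0.842 = 2.802.
n = 2 × (2.802 / 0.821)² = 2 × 3.413² = 2 × 11.65 = 23.3.
Round up to the next whole participant.

n = 24 per group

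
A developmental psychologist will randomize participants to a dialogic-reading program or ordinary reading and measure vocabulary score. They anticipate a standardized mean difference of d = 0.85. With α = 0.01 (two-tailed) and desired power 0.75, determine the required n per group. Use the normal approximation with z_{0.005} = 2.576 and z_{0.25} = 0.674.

n = 30 per group

For two independent groups with equal n: n = 2·((z_{α/2} + z_β) / d)².
z_{α/2} + z_β = 2.576 + 0.674 = 3.250.
n = 2 × (3.250 / 0.85)² = 2 × 3.824² = 2 × 14.62 = 29.2.
Round up to the next whole participant.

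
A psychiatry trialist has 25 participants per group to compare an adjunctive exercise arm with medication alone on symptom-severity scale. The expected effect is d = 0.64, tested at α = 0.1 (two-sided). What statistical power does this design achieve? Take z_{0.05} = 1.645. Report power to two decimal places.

For two equal groups, power = Φ(d·√(n/2) − z_{α/2}).
d·√(n/2) = 0.64 × √(25/2) = 0.64 × 3.536 = 2.263.
z_β = 2.263 − 1.645 = 0.618.
Power = Φ(0.618) = 0.732.

power ≈ 0.73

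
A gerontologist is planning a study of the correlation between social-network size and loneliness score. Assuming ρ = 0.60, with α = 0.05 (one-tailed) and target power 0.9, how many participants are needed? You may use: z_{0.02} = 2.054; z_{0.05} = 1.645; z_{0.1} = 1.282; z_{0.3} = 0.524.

Fisher's z: C = ½·ln((1+r)/(1−r)) = ½·ln(4.0000) = 0.6931.
n = ((z_{α} + z_β)/C)² + 3.
(1.645 + 1.282) / 0.6931 = 2.927 / 0.6931 = 4.223.
n = 4.223² + 3 = 17.83 + 3 = 20.8.
Round up.

n = 21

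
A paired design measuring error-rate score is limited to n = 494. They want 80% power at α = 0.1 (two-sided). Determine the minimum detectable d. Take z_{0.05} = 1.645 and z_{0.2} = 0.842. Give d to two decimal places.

d_min ≈ 0.11

For a single sample (or paired design) of n = 494: d_min = (z_{α/2} + z_β)/√n.
z-sum = 1.645 + 0.842 = 2.487.
d_min = 2.487 / √494 = 2.487 / 22.226 = 0.112.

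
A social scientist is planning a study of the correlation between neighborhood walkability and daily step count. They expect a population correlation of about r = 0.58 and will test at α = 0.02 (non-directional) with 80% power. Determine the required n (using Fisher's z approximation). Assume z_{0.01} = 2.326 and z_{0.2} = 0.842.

Fisher's z: C = ½·ln((1+r)/(1−r)) = ½·ln(3.7619) = 0.6625.
n = ((z_{α/2} + z_β)/C)² + 3.
(2.326 + 0.842) / 0.6625 = 3.168 / 0.6625 = 4.782.
n = 4.782² + 3 = 22.87 + 3 = 25.9.
Round up.

n = 26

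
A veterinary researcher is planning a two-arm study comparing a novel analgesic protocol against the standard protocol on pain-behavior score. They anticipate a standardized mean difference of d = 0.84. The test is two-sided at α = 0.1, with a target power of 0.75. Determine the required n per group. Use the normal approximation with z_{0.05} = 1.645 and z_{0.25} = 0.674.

For two independent groups with equal n: n = 2·((z_{α/2} + z_β) / d)².
z_{α/2} + z_β = 1.645 + 0.674 = 2.319.
n = 2 × (2.319 / 0.84)² = 2 × 2.761² = 2 × 7.62 = 15.2.
Round up to the next whole participant.

n = 16 per group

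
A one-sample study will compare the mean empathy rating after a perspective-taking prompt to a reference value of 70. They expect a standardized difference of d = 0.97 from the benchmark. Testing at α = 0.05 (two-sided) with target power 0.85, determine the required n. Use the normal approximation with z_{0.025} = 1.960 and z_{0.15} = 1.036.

n = 10

For a one-sample test: n = ((z_{α/2} + z_β) / d)².
z_{α/2} + z_β = 1.960 + 1.036 = 2.996.
n = (2.996 / 0.97)² = 3.089² = 9.54.
Round up.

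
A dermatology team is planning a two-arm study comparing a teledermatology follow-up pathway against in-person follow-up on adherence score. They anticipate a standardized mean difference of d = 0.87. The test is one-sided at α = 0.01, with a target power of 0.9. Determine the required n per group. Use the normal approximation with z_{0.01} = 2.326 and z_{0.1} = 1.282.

n = 35 per group

For two independent groups with equal n: n = 2·((z_{α} + z_β) / d)².
z_{α} + z_β = 2.326 + 1.282 = 3.608.
n = 2 × (3.608 / 0.87)² = 2 × 4.147² = 2 × 17.20 = 34.4.
Round up to the next whole participant.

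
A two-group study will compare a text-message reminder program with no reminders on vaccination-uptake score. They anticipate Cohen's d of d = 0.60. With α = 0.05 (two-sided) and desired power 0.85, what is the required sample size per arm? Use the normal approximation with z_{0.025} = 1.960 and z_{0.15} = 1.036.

For two independent groups with equal n: n = 2·((z_{α/2} + z_β) / d)².
z_{α/2} + z_β = 1.960 + 1.036 = 2.996.
n = 2 × (2.996 / 0.60)² = 2 × 4.993² = 2 × 24.93 = 49.9.
Round up to the next whole participant.

n = 50 per group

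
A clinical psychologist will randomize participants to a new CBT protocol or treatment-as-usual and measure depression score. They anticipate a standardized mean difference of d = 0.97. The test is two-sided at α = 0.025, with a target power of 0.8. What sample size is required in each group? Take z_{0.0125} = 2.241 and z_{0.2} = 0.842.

For two independent groups with equal n: n = 2·((z_{α/2} + z_β) / d)².
z_{α/2} + z_β = 2.241 + 0.842 = 3.083.
n = 2 × (3.083 / 0.97)² = 2 × 3.178² = 2 × 10.10 = 20.2.
Round up to the next whole participant.

n = 21 per group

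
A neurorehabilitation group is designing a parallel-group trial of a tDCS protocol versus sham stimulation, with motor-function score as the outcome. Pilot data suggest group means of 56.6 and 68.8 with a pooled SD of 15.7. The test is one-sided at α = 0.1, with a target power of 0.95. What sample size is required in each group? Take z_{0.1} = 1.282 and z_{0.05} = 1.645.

n = 29 per group

Cohen's d = |M₁ − M₂| / SD_pooled = |56.6 − 68.8| / 15.7 = 12.2 / 15.7 = 0.777.
For two independent groups with equal n: n = 2·((z_{α} + z_β) / d)².
z_{α} + z_β = 1.282 + 1.645 = 2.927.
n = 2 × (2.927 / 0.777)² = 2 × 3.767² = 2 × 14.19 = 28.4.
Round up to the next whole participant.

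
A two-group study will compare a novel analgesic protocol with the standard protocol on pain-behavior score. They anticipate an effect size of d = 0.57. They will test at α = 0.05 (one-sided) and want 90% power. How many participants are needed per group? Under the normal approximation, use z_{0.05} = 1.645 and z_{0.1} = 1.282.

n = 53 per group

For two independent groups with equal n: n = 2·((z_{α} + z_β) / d)².
z_{α} + z_β = 1.645 + 1.282 = 2.927.
n = 2 × (2.927 / 0.57)² = 2 × 5.135² = 2 × 26.37 = 52.7.
Round up to the next whole participant.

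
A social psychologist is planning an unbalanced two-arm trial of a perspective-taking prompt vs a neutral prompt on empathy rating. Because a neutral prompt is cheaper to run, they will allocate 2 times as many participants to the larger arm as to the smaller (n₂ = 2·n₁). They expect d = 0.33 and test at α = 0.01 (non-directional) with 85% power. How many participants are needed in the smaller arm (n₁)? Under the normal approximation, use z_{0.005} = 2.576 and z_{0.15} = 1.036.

n₁ = 180

With allocation ratio k = n₂/n₁ = 2, Var(x̄₁−x̄₂) = σ²(1/n₁ + 1/(k·n₁)) = σ²·(k+1)/(k·n₁).
So n₁ = (1 + 1/k)·((z_{α/2} + z_β)/d)² = 1.500 × (3.612/0.33)².
n₁ = 1.500 × 119.80 = 179.7.
Round up: n₁ = 180, giving n₂ = 2 × 180 = 360.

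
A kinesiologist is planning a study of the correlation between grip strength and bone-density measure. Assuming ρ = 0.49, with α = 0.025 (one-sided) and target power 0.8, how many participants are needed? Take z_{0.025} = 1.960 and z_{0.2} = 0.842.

Fisher's z: C = ½·ln((1+r)/(1−r)) = ½·ln(2.9216) = 0.5361.
n = ((z_{α} + z_β)/C)² + 3.
(1.960 + 0.842) / 0.5361 = 2.802 / 0.5361 = 5.227.
n = 5.227² + 3 = 27.32 + 3 = 30.3.
Round up.

n = 31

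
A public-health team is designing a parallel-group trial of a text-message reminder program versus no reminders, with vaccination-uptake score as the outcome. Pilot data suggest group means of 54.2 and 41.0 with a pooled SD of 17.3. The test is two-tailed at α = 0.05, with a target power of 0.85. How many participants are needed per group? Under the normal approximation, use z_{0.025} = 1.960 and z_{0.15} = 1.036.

Cohen's d = |M₁ − M₂| / SD_pooled = |54.2 − 41.0| / 17.3 = 13.2 / 17.3 = 0.763.
For two independent groups with equal n: n = 2·((z_{α/2} + z_β) / d)².
z_{α/2} + z_β = 1.960 + 1.036 = 2.996.
n = 2 × (2.996 / 0.763)² = 2 × 3.927² = 2 × 15.42 = 30.8.
Round up to the next whole participant.

n = 31 per group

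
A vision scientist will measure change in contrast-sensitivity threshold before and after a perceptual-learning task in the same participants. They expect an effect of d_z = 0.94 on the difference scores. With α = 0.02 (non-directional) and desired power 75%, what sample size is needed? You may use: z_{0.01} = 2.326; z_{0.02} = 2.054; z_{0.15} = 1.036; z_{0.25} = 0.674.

n = 11 pairs

For a paired (one-sample on differences) test: n = ((z_{α/2} + z_β) / d)².
z_{α/2} + z_β = 2.326 + 0.674 = 3.000.
n = (3.000 / 0.94)² = 3.191² = 10.19.
Round up.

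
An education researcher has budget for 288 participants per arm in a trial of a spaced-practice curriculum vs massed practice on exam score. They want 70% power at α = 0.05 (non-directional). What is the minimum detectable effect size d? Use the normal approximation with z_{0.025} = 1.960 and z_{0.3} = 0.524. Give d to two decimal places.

d_min ≈ 0.21

For two independent groups of n = 288 each: d_min = (z_{α/2} + z_β)·√(2/n).
z-sum = 1.960 + 0.524 = 2.484.
d_min = 2.484 × √(2/288) = 2.484 × 0.0833 = 0.207.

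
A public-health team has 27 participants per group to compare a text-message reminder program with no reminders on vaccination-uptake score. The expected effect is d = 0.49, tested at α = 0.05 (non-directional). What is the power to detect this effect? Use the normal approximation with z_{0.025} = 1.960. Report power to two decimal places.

power ≈ 0.44

For two equal groups, power = Φ(d·√(n/2) − z_{α/2}).
d·√(n/2) = 0.49 × √(27/2) = 0.49 × 3.674 = 1.800.
z_β = 1.800 − 1.960 = -0.160.
Power = Φ(-0.160) = 0.437.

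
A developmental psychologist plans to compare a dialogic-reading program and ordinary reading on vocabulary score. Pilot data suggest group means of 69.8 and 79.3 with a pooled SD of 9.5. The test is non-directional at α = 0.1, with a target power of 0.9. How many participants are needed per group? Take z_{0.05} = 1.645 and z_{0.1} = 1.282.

n = 18 per group

Cohen's d = |M₁ − M₂| / SD_pooled = |69.8 − 79.3| / 9.5 = 9.5 / 9.5 = 1.000.
For two independent groups with equal n: n = 2·((z_{α/2} + z_β) / d)².
z_{α/2} + z_β = 1.645 + 1.282 = 2.927.
n = 2 × (2.927 / 1.000)² = 2 × 2.927² = 2 × 8.57 = 17.1.
Round up to the next whole participant.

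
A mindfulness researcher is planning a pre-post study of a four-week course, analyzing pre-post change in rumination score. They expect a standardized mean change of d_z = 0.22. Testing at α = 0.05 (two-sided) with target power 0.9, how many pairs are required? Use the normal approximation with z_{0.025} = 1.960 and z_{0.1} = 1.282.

n = 218 pairs

For a paired (one-sample on differences) test: n = ((z_{α/2} + z_β) / d)².
z_{α/2} + z_β = 1.960 + 1.282 = 3.242.
n = (3.242 / 0.22)² = 14.736² = 217.16.
Round up.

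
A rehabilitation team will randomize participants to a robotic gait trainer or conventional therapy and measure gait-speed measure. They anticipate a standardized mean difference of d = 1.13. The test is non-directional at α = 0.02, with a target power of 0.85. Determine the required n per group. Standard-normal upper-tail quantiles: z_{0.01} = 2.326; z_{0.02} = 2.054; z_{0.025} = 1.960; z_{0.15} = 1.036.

n = 18 per group

For two independent groups with equal n: n = 2·((z_{α/2} + z_β) / d)².
z_{α/2} + z_β = 2.326 + 1.036 = 3.362.
n = 2 × (3.362 / 1.13)² = 2 × 2.975² = 2 × 8.85 = 17.7.
Round up to the next whole participant.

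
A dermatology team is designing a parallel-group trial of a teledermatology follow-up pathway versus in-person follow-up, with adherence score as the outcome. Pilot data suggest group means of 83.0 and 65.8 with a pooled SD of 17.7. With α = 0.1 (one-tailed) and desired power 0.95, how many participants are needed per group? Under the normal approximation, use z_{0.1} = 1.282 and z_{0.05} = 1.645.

Cohen's d = |M₁ − M₂| / SD_pooled = |83.0 − 65.8| / 17.7 = 17.2 / 17.7 = 0.972.
For two independent groups with equal n: n = 2·((z_{α} + z_β) / d)².
z_{α} + z_β = 1.282 + 1.645 = 2.927.
n = 2 × (2.927 / 0.972)² = 2 × 3.011² = 2 × 9.07 = 18.1.
Round up to the next whole participant.

n = 19 per group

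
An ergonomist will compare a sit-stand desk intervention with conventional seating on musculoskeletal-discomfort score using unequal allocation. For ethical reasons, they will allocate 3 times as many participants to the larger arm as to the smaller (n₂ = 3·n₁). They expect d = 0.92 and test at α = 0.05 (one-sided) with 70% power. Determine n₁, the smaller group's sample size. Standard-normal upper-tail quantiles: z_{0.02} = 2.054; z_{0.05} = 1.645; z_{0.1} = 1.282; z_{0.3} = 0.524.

n₁ = 8

With allocation ratio k = n₂/n₁ = 3, Var(x̄₁−x̄₂) = σ²(1/n₁ + 1/(k·n₁)) = σ²·(k+1)/(k·n₁).
So n₁ = (1 + 1/k)·((z_{α} + z_β)/d)² = 1.333 × (2.169/0.92)².
n₁ = 1.333 × 5.56 = 7.4.
Round up: n₁ = 8, giving n₂ = 3 × 8 = 24.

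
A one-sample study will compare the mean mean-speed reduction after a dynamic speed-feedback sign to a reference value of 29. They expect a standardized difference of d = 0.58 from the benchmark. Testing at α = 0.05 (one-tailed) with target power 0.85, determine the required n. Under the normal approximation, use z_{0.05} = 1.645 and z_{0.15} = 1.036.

n = 22

For a one-sample test: n = ((z_{α} + z_β) / d)².
z_{α} + z_β = 1.645 + 1.036 = 2.681.
n = (2.681 / 0.58)² = 4.622² = 21.37.
Round up.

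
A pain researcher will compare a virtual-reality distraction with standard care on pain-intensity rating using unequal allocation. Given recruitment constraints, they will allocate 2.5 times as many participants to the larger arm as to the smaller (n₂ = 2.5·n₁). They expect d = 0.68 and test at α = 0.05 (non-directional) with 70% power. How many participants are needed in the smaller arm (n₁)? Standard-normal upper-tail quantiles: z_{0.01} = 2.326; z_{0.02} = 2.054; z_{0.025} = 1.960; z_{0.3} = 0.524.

n₁ = 19

With allocation ratio k = n₂/n₁ = 2.5, Var(x̄₁−x̄₂) = σ²(1/n₁ + 1/(k·n₁)) = σ²·(k+1)/(k·n₁).
So n₁ = (1 + 1/k)·((z_{α/2} + z_β)/d)² = 1.400 × (2.484/0.68)².
n₁ = 1.400 × 13.34 = 18.7.
Round up: n₁ = 19, giving n₂ = ⌈2.5 × 19⌉ = ⌈47.5⌉ = 48.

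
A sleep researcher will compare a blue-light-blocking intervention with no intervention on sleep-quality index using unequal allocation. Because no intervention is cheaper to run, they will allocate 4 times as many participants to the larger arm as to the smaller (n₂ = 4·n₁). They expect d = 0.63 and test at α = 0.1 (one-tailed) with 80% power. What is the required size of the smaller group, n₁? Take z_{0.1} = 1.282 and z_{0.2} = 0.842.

n₁ = 15

With allocation ratio k = n₂/n₁ = 4, Var(x̄₁−x̄₂) = σ²(1/n₁ + 1/(k·n₁)) = σ²·(k+1)/(k·n₁).
So n₁ = (1 + 1/k)·((z_{α} + z_β)/d)² = 1.250 × (2.124/0.63)².
n₁ = 1.250 × 11.37 = 14.2.
Round up: n₁ = 15, giving n₂ = 4 × 15 = 60.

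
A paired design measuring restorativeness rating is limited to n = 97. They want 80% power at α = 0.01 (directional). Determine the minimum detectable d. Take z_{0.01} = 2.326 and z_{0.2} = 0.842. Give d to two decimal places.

For a single sample (or paired design) of n = 97: d_min = (z_{α} + z_β)/√n.
z-sum = 2.326 + 0.842 = 3.168.
d_min = 3.168 / √97 = 3.168 / 9.849 = 0.322.

d_min ≈ 0.32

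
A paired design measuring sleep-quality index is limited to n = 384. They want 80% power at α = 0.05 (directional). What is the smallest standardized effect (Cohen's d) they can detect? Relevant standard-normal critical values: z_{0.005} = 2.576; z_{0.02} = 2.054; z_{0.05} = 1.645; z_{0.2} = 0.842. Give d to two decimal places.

For a single sample (or paired design) of n = 384: d_min = (z_{α} + z_β)/√n.
z-sum = 1.645 + 0.842 = 2.487.
d_min = 2.487 / √384 = 2.487 / 19.596 = 0.127.

d_min ≈ 0.13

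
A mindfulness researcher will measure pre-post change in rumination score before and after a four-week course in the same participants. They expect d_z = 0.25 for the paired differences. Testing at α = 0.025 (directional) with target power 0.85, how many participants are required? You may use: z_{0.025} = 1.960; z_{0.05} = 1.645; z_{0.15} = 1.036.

n = 144 pairs

For a paired (one-sample on differences) test: n = ((z_{α} + z_β) / d)².
z_{α} + z_β = 1.960 + 1.036 = 2.996.
n = (2.996 / 0.25)² = 11.984² = 143.62.
Round up.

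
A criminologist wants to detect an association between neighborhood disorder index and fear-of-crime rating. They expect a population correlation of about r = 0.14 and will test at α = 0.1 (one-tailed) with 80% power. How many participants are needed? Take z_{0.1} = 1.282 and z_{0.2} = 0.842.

Fisher's z: C = ½·ln((1+r)/(1−r)) = ½·ln(1.3256) = 0.1409.
n = ((z_{α} + z_β)/C)² + 3.
(1.282 + 0.842) / 0.1409 = 2.124 / 0.1409 = 15.075.
n = 15.075² + 3 = 227.24 + 3 = 230.2.
Round up.

n = 231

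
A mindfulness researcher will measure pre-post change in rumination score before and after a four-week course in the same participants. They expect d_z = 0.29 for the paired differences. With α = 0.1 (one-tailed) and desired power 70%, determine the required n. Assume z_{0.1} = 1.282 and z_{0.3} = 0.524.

For a paired (one-sample on differences) test: n = ((z_{α} + z_β) / d)².
z_{α} + z_β = 1.282 + 0.524 = 1.806.
n = (1.806 / 0.29)² = 6.228² = 38.78.
Round up.

n = 39 pairs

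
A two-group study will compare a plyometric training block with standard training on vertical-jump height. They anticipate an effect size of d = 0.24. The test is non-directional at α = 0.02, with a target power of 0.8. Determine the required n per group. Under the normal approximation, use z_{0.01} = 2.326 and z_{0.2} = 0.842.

For two independent groups with equal n: n = 2·((z_{α/2} + z_β) / d)².
z_{α/2} + z_β = 2.326 + 0.842 = 3.168.
n = 2 × (3.168 / 0.24)² = 2 × 13.200² = 2 × 174.24 = 348.5.
Round up to the next whole participant.

n = 349 per group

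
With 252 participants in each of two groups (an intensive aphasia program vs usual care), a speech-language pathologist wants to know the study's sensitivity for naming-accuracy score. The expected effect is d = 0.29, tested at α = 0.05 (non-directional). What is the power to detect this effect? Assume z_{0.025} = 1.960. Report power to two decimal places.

For two equal groups, power = Φ(d·√(n/2) − z_{α/2}).
d·√(n/2) = 0.29 × √(252/2) = 0.29 × 11.225 = 3.255.
z_β = 3.255 − 1.960 = 1.295.
Power = Φ(1.295) = 0.902.

power ≈ 0.90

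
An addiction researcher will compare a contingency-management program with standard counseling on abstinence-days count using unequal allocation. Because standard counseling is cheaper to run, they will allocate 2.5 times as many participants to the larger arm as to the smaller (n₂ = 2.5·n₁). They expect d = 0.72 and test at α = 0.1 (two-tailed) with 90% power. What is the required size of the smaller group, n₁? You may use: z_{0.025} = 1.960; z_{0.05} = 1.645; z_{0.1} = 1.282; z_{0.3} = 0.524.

n₁ = 24

With allocation ratio k = n₂/n₁ = 2.5, Var(x̄₁−x̄₂) = σ²(1/n₁ + 1/(k·n₁)) = σ²·(k+1)/(k·n₁).
So n₁ = (1 + 1/k)·((z_{α/2} + z_β)/d)² = 1.400 × (2.927/0.72)².
n₁ = 1.400 × 16.53 = 23.1.
Round up: n₁ = 24, giving n₂ = 2.5 × 24 = 60.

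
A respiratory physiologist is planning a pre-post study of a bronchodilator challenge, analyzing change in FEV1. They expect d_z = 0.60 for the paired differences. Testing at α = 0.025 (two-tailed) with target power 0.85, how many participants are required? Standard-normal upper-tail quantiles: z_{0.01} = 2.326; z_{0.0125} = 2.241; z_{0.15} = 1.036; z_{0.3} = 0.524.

n = 30 pairs

For a paired (one-sample on differences) test: n = ((z_{α/2} + z_β) / d)².
z_{α/2} + z_β = 2.241 + 1.036 = 3.277.
n = (3.277 / 0.60)² = 5.462² = 29.83.
Round up.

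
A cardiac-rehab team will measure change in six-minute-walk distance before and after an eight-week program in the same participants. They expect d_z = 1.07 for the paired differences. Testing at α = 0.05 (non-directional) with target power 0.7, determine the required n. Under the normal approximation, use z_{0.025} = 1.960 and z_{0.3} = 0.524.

n = 6 pairs

For a paired (one-sample on differences) test: n = ((z_{α/2} + z_β) / d)².
z_{α/2} + z_β = 1.960 + 0.524 = 2.484.
n = (2.484 / 1.07)² = 2.321² = 5.39.
Round up.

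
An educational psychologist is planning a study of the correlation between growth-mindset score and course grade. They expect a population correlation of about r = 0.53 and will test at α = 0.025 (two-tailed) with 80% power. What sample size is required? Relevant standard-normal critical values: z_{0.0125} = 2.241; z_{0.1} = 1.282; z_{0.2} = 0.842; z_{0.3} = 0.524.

Fisher's z: C = ½·ln((1+r)/(1−r)) = ½·ln(3.2553) = 0.5901.
n = ((z_{α/2} + z_β)/C)² + 3.
(2.241 + 0.842) / 0.5901 = 3.083 / 0.5901 = 5.225.
n = 5.225² + 3 = 27.30 + 3 = 30.3.
Round up.

n = 31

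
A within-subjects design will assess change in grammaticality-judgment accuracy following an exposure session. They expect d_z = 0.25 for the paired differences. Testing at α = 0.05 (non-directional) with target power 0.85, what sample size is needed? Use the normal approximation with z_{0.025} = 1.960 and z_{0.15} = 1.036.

n = 144 pairs

For a paired (one-sample on differences) test: n = ((z_{α/2} + z_β) / d)².
z_{α/2} + z_β = 1.960 + 1.036 = 2.996.
n = (2.996 / 0.25)² = 11.984² = 143.62.
Round up.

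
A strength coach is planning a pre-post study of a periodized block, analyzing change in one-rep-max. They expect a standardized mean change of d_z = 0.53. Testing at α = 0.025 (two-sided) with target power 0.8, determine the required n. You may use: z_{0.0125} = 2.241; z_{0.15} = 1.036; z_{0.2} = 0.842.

For a paired (one-sample on differences) test: n = ((z_{α/2} + z_β) / d)².
z_{α/2} + z_β = 2.241 + 0.842 = 3.083.
n = (3.083 / 0.53)² = 5.817² = 33.84.
Round up.

n = 34 pairs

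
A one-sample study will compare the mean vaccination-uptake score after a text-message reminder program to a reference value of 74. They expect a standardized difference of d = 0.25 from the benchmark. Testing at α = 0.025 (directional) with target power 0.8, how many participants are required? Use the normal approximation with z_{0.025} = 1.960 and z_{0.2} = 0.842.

For a one-sample test: n = ((z_{α} + z_β) / d)².
z_{α} + z_β = 1.960 + 0.842 = 2.802.
n = (2.802 / 0.25)² = 11.208² = 125.62.
Round up.

n = 126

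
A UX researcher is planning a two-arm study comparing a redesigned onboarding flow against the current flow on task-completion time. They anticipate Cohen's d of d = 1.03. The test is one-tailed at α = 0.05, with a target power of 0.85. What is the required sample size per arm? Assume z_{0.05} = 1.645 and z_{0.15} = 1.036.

n = 14 per group

For two independent groups with equal n: n = 2·((z_{α} + z_β) / d)².
z_{α} + z_β = 1.645 + 1.036 = 2.681.
n = 2 × (2.681 / 1.03)² = 2 × 2.603² = 2 × 6.78 = 13.6.
Round up to the next whole participant.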